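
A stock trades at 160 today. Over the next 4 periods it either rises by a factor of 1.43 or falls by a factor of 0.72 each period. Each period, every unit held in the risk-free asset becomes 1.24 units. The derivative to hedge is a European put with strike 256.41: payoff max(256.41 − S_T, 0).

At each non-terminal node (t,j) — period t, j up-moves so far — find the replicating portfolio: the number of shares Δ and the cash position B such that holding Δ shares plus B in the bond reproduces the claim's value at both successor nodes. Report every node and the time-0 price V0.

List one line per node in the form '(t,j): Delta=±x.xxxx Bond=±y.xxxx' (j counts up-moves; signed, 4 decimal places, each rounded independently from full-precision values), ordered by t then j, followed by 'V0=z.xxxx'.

(0,0): Delta=-0.2375 Bond=50.9858
(1,0): Delta=-0.6568 Bond=111.5291
(1,1): Delta=-0.1604 Bond=45.5719
(2,0): Delta=-1.0000 Bond=166.7599
(2,1): Delta=-0.5937 Bond=127.8958
(2,2): Delta=-0.0806 Bond=30.4255
(3,0): Delta=-1.0000 Bond=206.7823
(3,1): Delta=-1.0000 Bond=206.7823
(3,2): Delta=-0.5190 Bond=140.9824
(3,3): Delta=0.0000 Bond=0.0000
V0=12.9855

Under the risk-neutral measure, an up-move has probability p* = (R−d)/(u−d) = 0.7324 and values discount at R = 1.24.
At expiry t=4: V(4,0)=213.4118, V(4,1)=171.0109, V(4,2)=86.7978, V(4,3)=0.0000, V(4,4)=0.0000
Node (3,0) S=59.7197: V=(p*·171.0109+(1−p*)·213.4118)/1.24=147.0626; Δ=(171.0109−213.4118)/(85.3991−42.9982)=-1.0000; B=V−Δ·S=206.7823
Node (3,1) S=118.6099: V=(p*·86.7978+(1−p*)·171.0109)/1.24=88.1723; Δ=(86.7978−171.0109)/(169.6122−85.3991)=-1.0000; B=V−Δ·S=206.7823
Node (3,2) S=235.5725: V=(p*·0.0000+(1−p*)·86.7978)/1.24=18.7319; Δ=(0.0000−86.7978)/(336.8686−169.6122)=-0.5190; B=V−Δ·S=140.9824
Node (3,3) S=467.8731: V=(p*·0.0000+(1−p*)·0.0000)/1.24=0.0000; Δ=(0.0000−0.0000)/(669.0586−336.8686)=0.0000; B=V−Δ·S=0.0000
Node (2,0) S=82.9440: V=(p*·88.1723+(1−p*)·147.0626)/1.24=83.8159; Δ=(88.1723−147.0626)/(118.6099−59.7197)=-1.0000; B=V−Δ·S=166.7599
Node (2,1) S=164.7360: V=(p*·18.7319+(1−p*)·88.1723)/1.24=30.0924; Δ=(18.7319−88.1723)/(235.5725−118.6099)=-0.5937; B=V−Δ·S=127.8958
Node (2,2) S=327.1840: V=(p*·0.0000+(1−p*)·18.7319)/1.24=4.0426; Δ=(0.0000−18.7319)/(467.8731−235.5725)=-0.0806; B=V−Δ·S=30.4255
Node (1,0) S=115.2000: V=(p*·30.0924+(1−p*)·83.8159)/1.24=35.8622; Δ=(30.0924−83.8159)/(164.7360−82.9440)=-0.6568; B=V−Δ·S=111.5291
Node (1,1) S=228.8000: V=(p*·4.0426+(1−p*)·30.0924)/1.24=8.8820; Δ=(4.0426−30.0924)/(327.1840−164.7360)=-0.1604; B=V−Δ·S=45.5719
Node (0,0) S=160.0000: V=(p*·8.8820+(1−p*)·35.8622)/1.24=12.9855; Δ=(8.8820−35.8622)/(228.8000−115.2000)=-0.2375; B=V−Δ·S=50.9858
The time-0 hedge costs 12.9855, which is the no-arbitrage price.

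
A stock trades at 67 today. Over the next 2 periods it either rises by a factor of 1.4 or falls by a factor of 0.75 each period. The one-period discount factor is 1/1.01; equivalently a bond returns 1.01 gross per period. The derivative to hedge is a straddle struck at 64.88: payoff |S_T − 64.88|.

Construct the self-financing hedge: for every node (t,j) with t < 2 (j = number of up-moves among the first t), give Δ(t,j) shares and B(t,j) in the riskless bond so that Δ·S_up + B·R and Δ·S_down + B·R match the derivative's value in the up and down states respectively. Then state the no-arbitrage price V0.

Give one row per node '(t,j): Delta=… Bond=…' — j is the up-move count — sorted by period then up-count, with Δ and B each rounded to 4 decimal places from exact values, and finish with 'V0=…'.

(0,0): Delta=0.2581 Bond=5.2957
(1,0): Delta=-0.6651 Bond=51.7395
(1,1): Delta=1.0000 Bond=-64.2376
V0=22.5912

Risk-neutral probability p* = (R−d)/(u−d) = (1.01−0.75)/(1.4−0.75) = 0.4000.
Terminal values V(2,·): V(2,0)=27.1925, V(2,1)=5.4700, V(2,2)=66.4400
  t=1,j=0: stock 50.2500 → up 70.3500 (V=5.4700), down 37.6875 (V=27.1925). Price 18.3203; hedge Δ=-0.6651, bond B=51.7395.
  t=1,j=1: stock 93.8000 → up 131.3200 (V=66.4400), down 70.3500 (V=5.4700). Price 29.5624; hedge Δ=1.0000, bond B=-64.2376.
  t=0,j=0: stock 67.0000 → up 93.8000 (V=29.5624), down 50.2500 (V=18.3203). Price 22.5912; hedge Δ=0.2581, bond B=5.2957.
Each (Δ,B) replicates both successor values, so the strategy is self-financing and V0 is arbitrage-free.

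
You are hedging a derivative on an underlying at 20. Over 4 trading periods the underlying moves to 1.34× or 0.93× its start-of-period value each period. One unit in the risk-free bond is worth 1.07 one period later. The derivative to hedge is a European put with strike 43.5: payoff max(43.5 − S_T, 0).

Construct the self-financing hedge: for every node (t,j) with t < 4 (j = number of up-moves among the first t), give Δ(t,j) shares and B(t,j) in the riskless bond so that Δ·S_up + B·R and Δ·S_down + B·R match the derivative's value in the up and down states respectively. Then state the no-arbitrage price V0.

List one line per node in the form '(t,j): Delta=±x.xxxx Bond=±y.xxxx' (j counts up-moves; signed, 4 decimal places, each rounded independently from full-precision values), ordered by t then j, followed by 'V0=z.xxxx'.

No-arbitrage ⇒ martingale measure with p* = (R−d)/(u−d) = 0.3415.
Payoff layer (t=4): V(4,0)=28.5390, V(4,1)=21.9432, V(4,2)=12.4397, V(4,3)=0.0000, V(4,4)=0.0000
  t=3,j=0: stock 16.0871 → up 21.5568 (V=21.9432), down 14.9610 (V=28.5390). Price 24.5671; hedge Δ=-1.0000, bond B=40.6542.
  t=3,j=1: stock 23.1793 → up 31.0603 (V=12.4397), down 21.5568 (V=21.9432). Price 17.4749; hedge Δ=-1.0000, bond B=40.6542.
  t=3,j=2: stock 33.3982 → up 44.7535 (V=0.0000), down 31.0603 (V=12.4397). Price 7.6561; hedge Δ=-0.9085, bond B=37.9968.
  t=3,j=3: stock 48.1221 → up 64.4836 (V=0.0000), down 44.7535 (V=0.0000). Price 0.0000; hedge Δ=0.0000, bond B=0.0000.
  t=2,j=0: stock 17.2980 → up 23.1793 (V=17.4749), down 16.0871 (V=24.5671). Price 20.6966; hedge Δ=-1.0000, bond B=37.9946.
  t=2,j=1: stock 24.9240 → up 33.3982 (V=7.6561), down 23.1793 (V=17.4749). Price 13.1982; hedge Δ=-0.9609, bond B=37.1466.
  t=2,j=2: stock 35.9120 → up 48.1221 (V=0.0000), down 33.3982 (V=7.6561). Price 4.7120; hedge Δ=-0.5200, bond B=23.3853.
  t=1,j=0: stock 18.6000 → up 24.9240 (V=13.1982), down 17.2980 (V=20.6966). Price 16.9497; hedge Δ=-0.9833, bond B=35.2383.
  t=1,j=1: stock 26.8000 → up 35.9120 (V=4.7120), down 24.9240 (V=13.1982). Price 9.6266; hedge Δ=-0.7723, bond B=30.3249.
  t=0,j=0: stock 20.0000 → up 26.8000 (V=9.6266), down 18.6000 (V=16.9497). Price 13.5039; hedge Δ=-0.8931, bond B=31.3650.
Check: Δ(0,0)·S0 + B(0,0) = 13.5039 = V0.

(0,0): Delta=-0.8931 Bond=31.3650
(1,0): Delta=-0.9833 Bond=35.2383
(1,1): Delta=-0.7723 Bond=30.3249
(2,0): Delta=-1.0000 Bond=37.9946
(2,1): Delta=-0.9609 Bond=37.1466
(2,2): Delta=-0.5200 Bond=23.3853
(3,0): Delta=-1.0000 Bond=40.6542
(3,1): Delta=-1.0000 Bond=40.6542
(3,2): Delta=-0.9085 Bond=37.9968
(3,3): Delta=0.0000 Bond=0.0000
V0=13.5039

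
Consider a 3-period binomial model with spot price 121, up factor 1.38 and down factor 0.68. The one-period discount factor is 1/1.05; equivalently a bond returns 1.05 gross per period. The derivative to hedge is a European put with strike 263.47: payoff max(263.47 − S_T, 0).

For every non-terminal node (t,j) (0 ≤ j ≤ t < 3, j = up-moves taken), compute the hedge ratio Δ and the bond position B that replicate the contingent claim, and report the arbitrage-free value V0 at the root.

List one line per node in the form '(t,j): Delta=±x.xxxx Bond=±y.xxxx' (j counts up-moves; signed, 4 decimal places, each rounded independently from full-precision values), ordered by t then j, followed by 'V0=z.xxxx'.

No-arbitrage ⇒ martingale measure with p* = (R−d)/(u−d) = 0.5286.
Terminal payoffs: V(3,0)=225.4237, V(3,1)=186.2584, V(3,2)=106.7760, V(3,3)=0.0000
(2,0): S=55.9504. Δ = (V_up−V_dn)/(S_up−S_dn) = (186.2584−225.4237)/(77.2116−38.0463) = -1.0000. V = [p*·186.2584 + (1−p*)·225.4237]/1.05 = 194.9734. B = V − Δ·S = 250.9238.
(2,1): S=113.5464. Δ = (V_up−V_dn)/(S_up−S_dn) = (106.7760−186.2584)/(156.6940−77.2116) = -1.0000. V = [p*·106.7760 + (1−p*)·186.2584]/1.05 = 137.3774. B = V − Δ·S = 250.9238.
(2,2): S=230.4324. Δ = (V_up−V_dn)/(S_up−S_dn) = (0.0000−106.7760)/(317.9967−156.6940) = -0.6620. V = [p*·0.0000 + (1−p*)·106.7760]/1.05 = 47.9402. B = V − Δ·S = 200.4773.
(1,0): S=82.2800. Δ = (V_up−V_dn)/(S_up−S_dn) = (137.3774−194.9734)/(113.5464−55.9504) = -1.0000. V = [p*·137.3774 + (1−p*)·194.9734]/1.05 = 156.6951. B = V − Δ·S = 238.9751.
(1,1): S=166.9800. Δ = (V_up−V_dn)/(S_up−S_dn) = (47.9402−137.3774)/(230.4324−113.5464) = -0.7652. V = [p*·47.9402 + (1−p*)·137.3774]/1.05 = 85.8128. B = V − Δ·S = 213.5802.
(0,0): S=121.0000. Δ = (V_up−V_dn)/(S_up−S_dn) = (85.8128−156.6951)/(166.9800−82.2800) = -0.8369. V = [p*·85.8128 + (1−p*)·156.6951]/1.05 = 113.5512. B = V − Δ·S = 214.8115.
Each (Δ,B) replicates both successor values, so the strategy is self-financing and V0 is arbitrage-free.

(0,0): Delta=-0.8369 Bond=214.8115
(1,0): Delta=-1.0000 Bond=238.9751
(1,1): Delta=-0.7652 Bond=213.5802
(2,0): Delta=-1.0000 Bond=250.9238
(2,1): Delta=-1.0000 Bond=250.9238
(2,2): Delta=-0.6620 Bond=200.4773
V0=113.5512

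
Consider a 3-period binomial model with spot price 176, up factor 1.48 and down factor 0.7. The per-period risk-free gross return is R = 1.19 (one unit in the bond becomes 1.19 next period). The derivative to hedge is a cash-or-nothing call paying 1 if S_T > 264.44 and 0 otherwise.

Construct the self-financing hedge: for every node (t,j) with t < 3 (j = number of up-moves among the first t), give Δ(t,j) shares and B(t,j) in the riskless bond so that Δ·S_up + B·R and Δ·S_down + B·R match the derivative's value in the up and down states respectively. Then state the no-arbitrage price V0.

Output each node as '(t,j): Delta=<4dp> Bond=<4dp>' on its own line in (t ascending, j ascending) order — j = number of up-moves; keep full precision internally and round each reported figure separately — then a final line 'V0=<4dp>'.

(0,0): Delta=0.0024 Bond=-0.0146
(1,0): Delta=0.0055 Bond=-0.3981
(1,1): Delta=0.0015 Bond=0.2080
(2,0): Delta=0.0000 Bond=0.0000
(2,1): Delta=0.0070 Bond=-0.7541
(2,2): Delta=0.0000 Bond=0.8403
V0=0.4083

No-arbitrage ⇒ martingale measure with p* = (R−d)/(u−d) = 0.6282.
Payoff layer (t=3): V(3,0)=0.0000, V(3,1)=0.0000, V(3,2)=1.0000, V(3,3)=1.0000
(2,0): S=86.2400. Δ = (V_up−V_dn)/(S_up−S_dn) = (0.0000−0.0000)/(127.6352−60.3680) = 0.0000. V = [p*·0.0000 + (1−p*)·0.0000]/1.19 = 0.0000. B = V − Δ·S = 0.0000.
(2,1): S=182.3360. Δ = (V_up−V_dn)/(S_up−S_dn) = (1.0000−0.0000)/(269.8573−127.6352) = 0.0070. V = [p*·1.0000 + (1−p*)·0.0000]/1.19 = 0.5279. B = V − Δ·S = -0.7541.
(2,2): S=385.5104. Δ = (V_up−V_dn)/(S_up−S_dn) = (1.0000−1.0000)/(570.5554−269.8573) = 0.0000. V = [p*·1.0000 + (1−p*)·1.0000]/1.19 = 0.8403. B = V − Δ·S = 0.8403.
(1,0): S=123.2000. Δ = (V_up−V_dn)/(S_up−S_dn) = (0.5279−0.0000)/(182.3360−86.2400) = 0.0055. V = [p*·0.5279 + (1−p*)·0.0000]/1.19 = 0.2787. B = V − Δ·S = -0.3981.
(1,1): S=260.4800. Δ = (V_up−V_dn)/(S_up−S_dn) = (0.8403−0.5279)/(385.5104−182.3360) = 0.0015. V = [p*·0.8403 + (1−p*)·0.5279]/1.19 = 0.6086. B = V − Δ·S = 0.2080.
(0,0): S=176.0000. Δ = (V_up−V_dn)/(S_up−S_dn) = (0.6086−0.2787)/(260.4800−123.2000) = 0.0024. V = [p*·0.6086 + (1−p*)·0.2787]/1.19 = 0.4083. B = V − Δ·S = -0.0146.
The time-0 hedge costs 0.4083, which is the no-arbitrage price.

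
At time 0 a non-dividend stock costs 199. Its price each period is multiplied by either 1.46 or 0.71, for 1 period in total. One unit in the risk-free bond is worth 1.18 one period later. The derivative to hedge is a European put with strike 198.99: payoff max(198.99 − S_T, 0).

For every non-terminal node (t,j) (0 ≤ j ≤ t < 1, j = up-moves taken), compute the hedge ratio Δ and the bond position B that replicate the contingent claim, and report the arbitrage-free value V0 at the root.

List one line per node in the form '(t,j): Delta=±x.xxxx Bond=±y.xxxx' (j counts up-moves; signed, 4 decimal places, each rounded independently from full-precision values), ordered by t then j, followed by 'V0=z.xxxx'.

Under the risk-neutral measure, an up-move has probability p* = (R−d)/(u−d) = 0.6267 and values discount at R = 1.18.
Terminal payoffs: V(1,0)=57.7000, V(1,1)=0.0000
(0,0): S=199.0000. Δ = (V_up−V_dn)/(S_up−S_dn) = (0.0000−57.7000)/(290.5400−141.2900) = -0.3866. V = [p*·0.0000 + (1−p*)·57.7000]/1.18 = 18.2554. B = V − Δ·S = 95.1887.
Root portfolio cost Δ·199+B reproduces V0=18.2554.

(0,0): Delta=-0.3866 Bond=95.1887
V0=18.2554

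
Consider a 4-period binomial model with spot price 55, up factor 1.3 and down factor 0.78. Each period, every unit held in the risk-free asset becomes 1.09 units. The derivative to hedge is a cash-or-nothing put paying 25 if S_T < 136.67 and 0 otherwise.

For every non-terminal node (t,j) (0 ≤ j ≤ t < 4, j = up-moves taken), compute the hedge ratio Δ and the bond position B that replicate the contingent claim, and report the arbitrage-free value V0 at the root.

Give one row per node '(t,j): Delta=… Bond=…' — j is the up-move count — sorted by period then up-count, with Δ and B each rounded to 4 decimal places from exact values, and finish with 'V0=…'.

(0,0): Delta=-0.1430 Bond=23.3392
(1,0): Delta=0.0000 Bond=19.3046
(1,1): Delta=-0.2011 Bond=29.5958
(2,0): Delta=0.0000 Bond=21.0420
(2,1): Delta=0.0000 Bond=21.0420
(2,2): Delta=-0.2829 Bond=39.8584
(3,0): Delta=0.0000 Bond=22.9358
(3,1): Delta=0.0000 Bond=22.9358
(3,2): Delta=0.0000 Bond=22.9358
(3,3): Delta=-0.3979 Bond=57.3394
V0=15.4736

No-arbitrage ⇒ martingale measure with p* = (R−d)/(u−d) = 0.5962.
At expiry t=4: V(4,0)=25.0000, V(4,1)=25.0000, V(4,2)=25.0000, V(4,3)=25.0000, V(4,4)=0.0000
(3,0): S=26.1004. Δ = (V_up−V_dn)/(S_up−S_dn) = (25.0000−25.0000)/(33.9305−20.3583) = 0.0000. V = [p*·25.0000 + (1−p*)·25.0000]/1.09 = 22.9358. B = V − Δ·S = 22.9358.
(3,1): S=43.5006. Δ = (V_up−V_dn)/(S_up−S_dn) = (25.0000−25.0000)/(56.5508−33.9305) = 0.0000. V = [p*·25.0000 + (1−p*)·25.0000]/1.09 = 22.9358. B = V − Δ·S = 22.9358.
(3,2): S=72.5010. Δ = (V_up−V_dn)/(S_up−S_dn) = (25.0000−25.0000)/(94.2513−56.5508) = 0.0000. V = [p*·25.0000 + (1−p*)·25.0000]/1.09 = 22.9358. B = V − Δ·S = 22.9358.
(3,3): S=120.8350. Δ = (V_up−V_dn)/(S_up−S_dn) = (0.0000−25.0000)/(157.0855−94.2513) = -0.3979. V = [p*·0.0000 + (1−p*)·25.0000]/1.09 = 9.2625. B = V − Δ·S = 57.3394.
(2,0): S=33.4620. Δ = (V_up−V_dn)/(S_up−S_dn) = (22.9358−22.9358)/(43.5006−26.1004) = 0.0000. V = [p*·22.9358 + (1−p*)·22.9358]/1.09 = 21.0420. B = V − Δ·S = 21.0420.
(2,1): S=55.7700. Δ = (V_up−V_dn)/(S_up−S_dn) = (22.9358−22.9358)/(72.5010−43.5006) = 0.0000. V = [p*·22.9358 + (1−p*)·22.9358]/1.09 = 21.0420. B = V − Δ·S = 21.0420.
(2,2): S=92.9500. Δ = (V_up−V_dn)/(S_up−S_dn) = (9.2625−22.9358)/(120.8350−72.5010) = -0.2829. V = [p*·9.2625 + (1−p*)·22.9358]/1.09 = 13.5637. B = V − Δ·S = 39.8584.
(1,0): S=42.9000. Δ = (V_up−V_dn)/(S_up−S_dn) = (21.0420−21.0420)/(55.7700−33.4620) = 0.0000. V = [p*·21.0420 + (1−p*)·21.0420]/1.09 = 19.3046. B = V − Δ·S = 19.3046.
(1,1): S=71.5000. Δ = (V_up−V_dn)/(S_up−S_dn) = (13.5637−21.0420)/(92.9500−55.7700) = -0.2011. V = [p*·13.5637 + (1−p*)·21.0420]/1.09 = 15.2145. B = V − Δ·S = 29.5958.
(0,0): S=55.0000. Δ = (V_up−V_dn)/(S_up−S_dn) = (15.2145−19.3046)/(71.5000−42.9000) = -0.1430. V = [p*·15.2145 + (1−p*)·19.3046]/1.09 = 15.4736. B = V − Δ·S = 23.3392.
The time-0 hedge costs 15.4736, which is the no-arbitrage price.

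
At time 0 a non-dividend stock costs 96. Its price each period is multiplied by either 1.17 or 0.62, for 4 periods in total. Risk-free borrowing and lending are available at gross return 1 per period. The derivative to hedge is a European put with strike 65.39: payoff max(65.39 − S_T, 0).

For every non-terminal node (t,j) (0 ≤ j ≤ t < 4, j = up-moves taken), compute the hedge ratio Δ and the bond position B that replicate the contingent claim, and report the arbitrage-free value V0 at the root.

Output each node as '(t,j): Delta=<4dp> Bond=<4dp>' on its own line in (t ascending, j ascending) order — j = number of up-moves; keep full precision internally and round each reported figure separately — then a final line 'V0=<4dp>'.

(0,0): Delta=-0.2208 Bond=28.8855
(1,0): Delta=-0.5634 Bond=49.2801
(1,1): Delta=-0.1396 Bond=19.7616
(2,0): Delta=-1.0000 Bond=65.3900
(2,1): Delta=-0.4600 Bond=42.0730
(2,2): Delta=-0.0636 Bond=9.7802
(3,0): Delta=-1.0000 Bond=65.3900
(3,1): Delta=-1.0000 Bond=65.3900
(3,2): Delta=-0.3319 Bond=31.6417
(3,3): Delta=0.0000 Bond=0.0000
V0=7.6893

Since d<R<u, set p* = (R−d)/(u−d) = 0.6909; price each node as the discounted p*-expectation of its children.
At expiry t=4: V(4,0)=51.2047, V(4,1)=38.6210, V(4,2)=14.8743, V(4,3)=0.0000, V(4,4)=0.0000
(3,0): S=22.8795. Δ = (V_up−V_dn)/(S_up−S_dn) = (38.6210−51.2047)/(26.7690−14.1853) = -1.0000. V = [p*·38.6210 + (1−p*)·51.2047]/1 = 42.5105. B = V − Δ·S = 65.3900.
(3,1): S=43.1758. Δ = (V_up−V_dn)/(S_up−S_dn) = (14.8743−38.6210)/(50.5157−26.7690) = -1.0000. V = [p*·14.8743 + (1−p*)·38.6210]/1 = 22.2142. B = V − Δ·S = 65.3900.
(3,2): S=81.4769. Δ = (V_up−V_dn)/(S_up−S_dn) = (0.0000−14.8743)/(95.3280−50.5157) = -0.3319. V = [p*·0.0000 + (1−p*)·14.8743]/1 = 4.5975. B = V − Δ·S = 31.6417.
(3,3): S=153.7548. Δ = (V_up−V_dn)/(S_up−S_dn) = (0.0000−0.0000)/(179.8932−95.3280) = 0.0000. V = [p*·0.0000 + (1−p*)·0.0000]/1 = 0.0000. B = V − Δ·S = 0.0000.
(2,0): S=36.9024. Δ = (V_up−V_dn)/(S_up−S_dn) = (22.2142−42.5105)/(43.1758−22.8795) = -1.0000. V = [p*·22.2142 + (1−p*)·42.5105]/1 = 28.4876. B = V − Δ·S = 65.3900.
(2,1): S=69.6384. Δ = (V_up−V_dn)/(S_up−S_dn) = (4.5975−22.2142)/(81.4769−43.1758) = -0.4600. V = [p*·4.5975 + (1−p*)·22.2142]/1 = 10.0427. B = V − Δ·S = 42.0730.
(2,2): S=131.4144. Δ = (V_up−V_dn)/(S_up−S_dn) = (0.0000−4.5975)/(153.7548−81.4769) = -0.0636. V = [p*·0.0000 + (1−p*)·4.5975]/1 = 1.4210. B = V − Δ·S = 9.7802.
(1,0): S=59.5200. Δ = (V_up−V_dn)/(S_up−S_dn) = (10.0427−28.4876)/(69.6384−36.9024) = -0.5634. V = [p*·10.0427 + (1−p*)·28.4876]/1 = 15.7438. B = V − Δ·S = 49.2801.
(1,1): S=112.3200. Δ = (V_up−V_dn)/(S_up−S_dn) = (1.4210−10.0427)/(131.4144−69.6384) = -0.1396. V = [p*·1.4210 + (1−p*)·10.0427]/1 = 4.0859. B = V − Δ·S = 19.7616.
(0,0): S=96.0000. Δ = (V_up−V_dn)/(S_up−S_dn) = (4.0859−15.7438)/(112.3200−59.5200) = -0.2208. V = [p*·4.0859 + (1−p*)·15.7438]/1 = 7.6893. B = V − Δ·S = 28.8855.
The time-0 hedge costs 7.6893, which is the no-arbitrage price.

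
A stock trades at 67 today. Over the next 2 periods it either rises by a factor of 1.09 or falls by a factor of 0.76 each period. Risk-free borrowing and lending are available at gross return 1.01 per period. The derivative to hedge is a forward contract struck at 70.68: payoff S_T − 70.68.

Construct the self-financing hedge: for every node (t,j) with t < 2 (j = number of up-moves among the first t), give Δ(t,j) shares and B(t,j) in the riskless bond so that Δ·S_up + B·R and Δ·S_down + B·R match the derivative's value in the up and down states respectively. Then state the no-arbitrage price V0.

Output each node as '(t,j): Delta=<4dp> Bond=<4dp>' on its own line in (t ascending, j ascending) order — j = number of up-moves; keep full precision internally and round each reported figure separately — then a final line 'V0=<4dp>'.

(0,0): Delta=1.0000 Bond=-69.2873
(1,0): Delta=1.0000 Bond=-69.9802
(1,1): Delta=1.0000 Bond=-69.9802
V0=-2.2873

Since d<R<u, set p* = (R−d)/(u−d) = 0.7576; price each node as the discounted p*-expectation of its children.
Terminal values V(2,·): V(2,0)=-31.9808, V(2,1)=-15.1772, V(2,2)=8.9227
(1,0): S=50.9200. Δ = (V_up−V_dn)/(S_up−S_dn) = (-15.1772−-31.9808)/(55.5028−38.6992) = 1.0000. V = [p*·-15.1772 + (1−p*)·-31.9808]/1.01 = -19.0602. B = V − Δ·S = -69.9802.
(1,1): S=73.0300. Δ = (V_up−V_dn)/(S_up−S_dn) = (8.9227−-15.1772)/(79.6027−55.5028) = 1.0000. V = [p*·8.9227 + (1−p*)·-15.1772]/1.01 = 3.0498. B = V − Δ·S = -69.9802.
(0,0): S=67.0000. Δ = (V_up−V_dn)/(S_up−S_dn) = (3.0498−-19.0602)/(73.0300−50.9200) = 1.0000. V = [p*·3.0498 + (1−p*)·-19.0602]/1.01 = -2.2873. B = V − Δ·S = -69.2873.
Root portfolio cost Δ·67+B reproduces V0=-2.2873.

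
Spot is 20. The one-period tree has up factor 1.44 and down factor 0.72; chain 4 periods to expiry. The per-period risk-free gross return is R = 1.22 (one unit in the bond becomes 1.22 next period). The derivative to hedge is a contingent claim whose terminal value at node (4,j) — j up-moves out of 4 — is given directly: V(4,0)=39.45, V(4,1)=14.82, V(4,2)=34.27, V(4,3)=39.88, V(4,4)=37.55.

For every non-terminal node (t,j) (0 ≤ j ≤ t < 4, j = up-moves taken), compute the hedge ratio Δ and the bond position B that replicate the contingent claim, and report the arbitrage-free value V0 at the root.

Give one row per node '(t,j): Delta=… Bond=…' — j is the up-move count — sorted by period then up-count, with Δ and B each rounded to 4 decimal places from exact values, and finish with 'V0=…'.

(0,0): Delta=0.1828 Bond=12.5187
(1,0): Delta=0.5612 Bond=9.8242
(1,1): Delta=0.0996 Bond=17.6702
(2,0): Delta=0.6567 Bond=10.9948
(2,1): Delta=0.5402 Bond=12.4214
(2,2): Delta=0.0026 Bond=25.5776
(3,0): Delta=-4.5825 Bond=52.5246
(3,1): Delta=1.8094 Bond=-3.7951
(3,2): Delta=0.2609 Bond=23.4918
(3,3): Delta=-0.0542 Bond=34.5984
V0=16.1750

The replicating-portfolio and risk-neutral prices coincide; use p* = (1.22−0.72)/(1.44−0.72) = 0.6944 for the latter.
Terminal payoffs: V(4,0)=39.4500, V(4,1)=14.8200, V(4,2)=34.2700, V(4,3)=39.8800, V(4,4)=37.5500
  t=3,j=0: stock 7.4650 → up 10.7495 (V=14.8200), down 5.3748 (V=39.4500). Price 18.3163; hedge Δ=-4.5825, bond B=52.5246.
  t=3,j=1: stock 14.9299 → up 21.4991 (V=34.2700), down 10.7495 (V=14.8200). Price 23.2188; hedge Δ=1.8094, bond B=-3.7951.
  t=3,j=2: stock 29.8598 → up 42.9982 (V=39.8800), down 21.4991 (V=34.2700). Price 31.2835; hedge Δ=0.2609, bond B=23.4918.
  t=3,j=3: stock 59.7197 → up 85.9963 (V=37.5500), down 42.9982 (V=39.8800). Price 31.3622; hedge Δ=-0.0542, bond B=34.5984.
  t=2,j=0: stock 10.3680 → up 14.9299 (V=23.2188), down 7.4650 (V=18.3163). Price 17.8039; hedge Δ=0.6567, bond B=10.9948.
  t=2,j=1: stock 20.7360 → up 29.8598 (V=31.2835), down 14.9299 (V=23.2188). Price 23.6224; hedge Δ=0.5402, bond B=12.4214.
  t=2,j=2: stock 41.4720 → up 59.7197 (V=31.3622), down 29.8598 (V=31.2835). Price 25.6870; hedge Δ=0.0026, bond B=25.5776.
  t=1,j=0: stock 14.4000 → up 20.7360 (V=23.6224), down 10.3680 (V=17.8039). Price 17.9053; hedge Δ=0.5612, bond B=9.8242.
  t=1,j=1: stock 28.8000 → up 41.4720 (V=25.6870), down 20.7360 (V=23.6224). Price 20.5378; hedge Δ=0.0996, bond B=17.6702.
  t=0,j=0: stock 20.0000 → up 28.8000 (V=20.5378), down 14.4000 (V=17.9053). Price 16.1750; hedge Δ=0.1828, bond B=12.5187.
Self-financing check: at every node Δ·S+B equals the discounted successor values.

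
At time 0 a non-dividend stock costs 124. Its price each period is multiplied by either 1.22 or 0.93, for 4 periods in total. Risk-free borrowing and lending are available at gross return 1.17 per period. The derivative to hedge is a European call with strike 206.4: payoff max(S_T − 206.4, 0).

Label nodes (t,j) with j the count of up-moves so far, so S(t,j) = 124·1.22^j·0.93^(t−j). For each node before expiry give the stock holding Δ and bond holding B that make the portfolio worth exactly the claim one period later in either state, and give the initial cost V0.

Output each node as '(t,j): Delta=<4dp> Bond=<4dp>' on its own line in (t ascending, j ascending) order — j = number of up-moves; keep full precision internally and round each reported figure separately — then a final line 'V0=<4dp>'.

(0,0): Delta=0.6611 Bond=-64.2528
(1,0): Delta=0.0449 Bond=-4.1190
(1,1): Delta=0.7590 Bond=-89.9792
(2,0): Delta=0.0000 Bond=0.0000
(2,1): Delta=0.0521 Bond=-5.8233
(2,2): Delta=0.8712 Bond=-125.9950
(3,0): Delta=0.0000 Bond=0.0000
(3,1): Delta=0.0000 Bond=0.0000
(3,2): Delta=0.0603 Bond=-8.2327
(3,3): Delta=1.0000 Bond=-176.4103
V0=17.7243

Under the risk-neutral measure, an up-move has probability p* = (R−d)/(u−d) = 0.8276 and values discount at R = 1.17.
At expiry t=4: V(4,0)=0.0000, V(4,1)=0.0000, V(4,2)=0.0000, V(4,3)=3.0036, V(4,4)=68.3015
Node (3,0) S=99.7403: V=(p*·0.0000+(1−p*)·0.0000)/1.17=0.0000; Δ=(0.0000−0.0000)/(121.6831−92.7584)=0.0000; B=V−Δ·S=0.0000
Node (3,1) S=130.8421: V=(p*·0.0000+(1−p*)·0.0000)/1.17=0.0000; Δ=(0.0000−0.0000)/(159.6273−121.6831)=0.0000; B=V−Δ·S=0.0000
Node (3,2) S=171.6423: V=(p*·3.0036+(1−p*)·0.0000)/1.17=2.1246; Δ=(3.0036−0.0000)/(209.4036−159.6273)=0.0603; B=V−Δ·S=-8.2327
Node (3,3) S=225.1652: V=(p*·68.3015+(1−p*)·3.0036)/1.17=48.7549; Δ=(68.3015−3.0036)/(274.7015−209.4036)=1.0000; B=V−Δ·S=-176.4103
Node (2,0) S=107.2476: V=(p*·0.0000+(1−p*)·0.0000)/1.17=0.0000; Δ=(0.0000−0.0000)/(130.8421−99.7403)=0.0000; B=V−Δ·S=0.0000
Node (2,1) S=140.6904: V=(p*·2.1246+(1−p*)·0.0000)/1.17=1.5028; Δ=(2.1246−0.0000)/(171.6423−130.8421)=0.0521; B=V−Δ·S=-5.8233
Node (2,2) S=184.5616: V=(p*·48.7549+(1−p*)·2.1246)/1.17=34.7993; Δ=(48.7549−2.1246)/(225.1652−171.6423)=0.8712; B=V−Δ·S=-125.9950
Node (1,0) S=115.3200: V=(p*·1.5028+(1−p*)·0.0000)/1.17=1.0630; Δ=(1.5028−0.0000)/(140.6904−107.2476)=0.0449; B=V−Δ·S=-4.1190
Node (1,1) S=151.2800: V=(p*·34.7993+(1−p*)·1.5028)/1.17=24.8363; Δ=(34.7993−1.5028)/(184.5616−140.6904)=0.7590; B=V−Δ·S=-89.9792
Node (0,0) S=124.0000: V=(p*·24.8363+(1−p*)·1.0630)/1.17=17.7243; Δ=(24.8363−1.0630)/(151.2800−115.3200)=0.6611; B=V−Δ·S=-64.2528
The time-0 hedge costs 17.7243, which is the no-arbitrage price.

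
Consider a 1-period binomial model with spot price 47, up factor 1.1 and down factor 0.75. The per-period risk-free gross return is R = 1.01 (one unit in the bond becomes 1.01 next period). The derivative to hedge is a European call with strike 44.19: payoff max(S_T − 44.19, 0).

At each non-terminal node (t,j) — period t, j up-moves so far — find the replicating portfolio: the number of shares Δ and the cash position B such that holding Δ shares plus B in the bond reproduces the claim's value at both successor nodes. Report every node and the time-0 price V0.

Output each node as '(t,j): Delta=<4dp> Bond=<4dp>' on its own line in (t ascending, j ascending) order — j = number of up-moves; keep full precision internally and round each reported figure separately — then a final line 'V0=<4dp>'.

(0,0): Delta=0.4565 Bond=-15.9335
V0=5.5236

No-arbitrage ⇒ martingale measure with p* = (R−d)/(u−d) = 0.7429.
Payoff layer (t=1): V(1,0)=0.0000, V(1,1)=7.5100
  t=0,j=0: stock 47.0000 → up 51.7000 (V=7.5100), down 35.2500 (V=0.0000). Price 5.5236; hedge Δ=0.4565, bond B=-15.9335.
Root portfolio cost Δ·47+B reproduces V0=5.5236.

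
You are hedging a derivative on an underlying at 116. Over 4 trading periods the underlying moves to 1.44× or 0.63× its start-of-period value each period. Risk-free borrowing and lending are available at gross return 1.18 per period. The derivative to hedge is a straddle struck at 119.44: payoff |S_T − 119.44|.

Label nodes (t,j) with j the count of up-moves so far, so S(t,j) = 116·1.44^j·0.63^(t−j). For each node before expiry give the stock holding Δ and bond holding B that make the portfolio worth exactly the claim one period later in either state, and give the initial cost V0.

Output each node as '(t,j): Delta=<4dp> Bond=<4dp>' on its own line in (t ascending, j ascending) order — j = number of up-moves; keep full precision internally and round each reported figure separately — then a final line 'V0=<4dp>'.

(0,0): Delta=0.7060 Bond=-12.1535
(1,0): Delta=0.1051 Bond=29.5782
(1,1): Delta=0.8303 Bond=-35.1030
(2,0): Delta=-1.0000 Bond=85.7799
(2,1): Delta=0.3336 Bond=10.8511
(2,2): Delta=0.9331 Bond=-66.1323
(3,0): Delta=-1.0000 Bond=101.2203
(3,1): Delta=-1.0000 Bond=101.2203
(3,2): Delta=0.6094 Bond=-28.9925
(3,3): Delta=1.0000 Bond=-101.2203
V0=69.7473

No-arbitrage ⇒ martingale measure with p* = (R−d)/(u−d) = 0.6790.
Payoff layer (t=4): V(4,0)=101.1666, V(4,1)=77.6721, V(4,2)=23.9706, V(4,3)=98.7757, V(4,4)=379.3388
(3,0): S=29.0055. Δ = (V_up−V_dn)/(S_up−S_dn) = (77.6721−101.1666)/(41.7679−18.2734) = -1.0000. V = [p*·77.6721 + (1−p*)·101.1666]/1.18 = 72.2149. B = V − Δ·S = 101.2203.
(3,1): S=66.2982. Δ = (V_up−V_dn)/(S_up−S_dn) = (23.9706−77.6721)/(95.4694−41.7679) = -1.0000. V = [p*·23.9706 + (1−p*)·77.6721]/1.18 = 34.9222. B = V − Δ·S = 101.2203.
(3,2): S=151.5387. Δ = (V_up−V_dn)/(S_up−S_dn) = (98.7757−23.9706)/(218.2157−95.4694) = 0.6094. V = [p*·98.7757 + (1−p*)·23.9706]/1.18 = 63.3595. B = V − Δ·S = -28.9925.
(3,3): S=346.3741. Δ = (V_up−V_dn)/(S_up−S_dn) = (379.3388−98.7757)/(498.7788−218.2157) = 1.0000. V = [p*·379.3388 + (1−p*)·98.7757]/1.18 = 245.1538. B = V − Δ·S = -101.2203.
(2,0): S=46.0404. Δ = (V_up−V_dn)/(S_up−S_dn) = (34.9222−72.2149)/(66.2982−29.0055) = -1.0000. V = [p*·34.9222 + (1−p*)·72.2149]/1.18 = 39.7395. B = V − Δ·S = 85.7799.
(2,1): S=105.2352. Δ = (V_up−V_dn)/(S_up−S_dn) = (63.3595−34.9222)/(151.5387−66.2982) = 0.3336. V = [p*·63.3595 + (1−p*)·34.9222]/1.18 = 45.9589. B = V − Δ·S = 10.8511.
(2,2): S=240.5376. Δ = (V_up−V_dn)/(S_up−S_dn) = (245.1538−63.3595)/(346.3741−151.5387) = 0.9331. V = [p*·245.1538 + (1−p*)·63.3595]/1.18 = 158.3051. B = V − Δ·S = -66.1323.
(1,0): S=73.0800. Δ = (V_up−V_dn)/(S_up−S_dn) = (45.9589−39.7395)/(105.2352−46.0404) = 0.1051. V = [p*·45.9589 + (1−p*)·39.7395]/1.18 = 37.2564. B = V − Δ·S = 29.5782.
(1,1): S=167.0400. Δ = (V_up−V_dn)/(S_up−S_dn) = (158.3051−45.9589)/(240.5376−105.2352) = 0.8303. V = [p*·158.3051 + (1−p*)·45.9589]/1.18 = 103.5961. B = V − Δ·S = -35.1030.
(0,0): S=116.0000. Δ = (V_up−V_dn)/(S_up−S_dn) = (103.5961−37.2564)/(167.0400−73.0800) = 0.7060. V = [p*·103.5961 + (1−p*)·37.2564]/1.18 = 69.7473. B = V − Δ·S = -12.1535.
Each (Δ,B) replicates both successor values, so the strategy is self-financing and V0 is arbitrage-free.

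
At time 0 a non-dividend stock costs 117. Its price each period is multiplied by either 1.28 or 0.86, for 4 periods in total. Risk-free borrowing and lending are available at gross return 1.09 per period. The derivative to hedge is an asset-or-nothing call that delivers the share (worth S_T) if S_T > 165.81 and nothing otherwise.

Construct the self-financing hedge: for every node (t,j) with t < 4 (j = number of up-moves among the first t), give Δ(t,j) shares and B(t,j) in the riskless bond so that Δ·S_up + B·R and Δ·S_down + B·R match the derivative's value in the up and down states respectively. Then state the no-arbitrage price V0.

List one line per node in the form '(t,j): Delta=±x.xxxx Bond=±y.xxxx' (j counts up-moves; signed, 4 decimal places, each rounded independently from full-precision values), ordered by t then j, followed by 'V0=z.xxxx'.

No-arbitrage ⇒ martingale measure with p* = (R−d)/(u−d) = 0.5476.
At expiry t=4: V(4,0)=0.0000, V(4,1)=0.0000, V(4,2)=0.0000, V(4,3)=211.0154, V(4,4)=314.0695
(3,0): S=74.4186. Δ = (V_up−V_dn)/(S_up−S_dn) = (0.0000−0.0000)/(95.2557−64.0000) = 0.0000. V = [p*·0.0000 + (1−p*)·0.0000]/1.09 = 0.0000. B = V − Δ·S = 0.0000.
(3,1): S=110.7625. Δ = (V_up−V_dn)/(S_up−S_dn) = (0.0000−0.0000)/(141.7760−95.2557) = 0.0000. V = [p*·0.0000 + (1−p*)·0.0000]/1.09 = 0.0000. B = V − Δ·S = 0.0000.
(3,2): S=164.8558. Δ = (V_up−V_dn)/(S_up−S_dn) = (211.0154−0.0000)/(211.0154−141.7760) = 3.0476. V = [p*·211.0154 + (1−p*)·0.0000]/1.09 = 106.0147. B = V − Δ·S = -396.4030.
(3,3): S=245.3668. Δ = (V_up−V_dn)/(S_up−S_dn) = (314.0695−211.0154)/(314.0695−211.0154) = 1.0000. V = [p*·314.0695 + (1−p*)·211.0154]/1.09 = 245.3668. B = V − Δ·S = 0.0000.
(2,0): S=86.5332. Δ = (V_up−V_dn)/(S_up−S_dn) = (0.0000−0.0000)/(110.7625−74.4186) = 0.0000. V = [p*·0.0000 + (1−p*)·0.0000]/1.09 = 0.0000. B = V − Δ·S = 0.0000.
(2,1): S=128.7936. Δ = (V_up−V_dn)/(S_up−S_dn) = (106.0147−0.0000)/(164.8558−110.7625) = 1.9598. V = [p*·106.0147 + (1−p*)·0.0000]/1.09 = 53.2621. B = V − Δ·S = -199.1540.
(2,2): S=191.6928. Δ = (V_up−V_dn)/(S_up−S_dn) = (245.3668−106.0147)/(245.3668−164.8558) = 1.7308. V = [p*·245.3668 + (1−p*)·106.0147]/1.09 = 167.2721. B = V − Δ·S = -164.5185.
(1,0): S=100.6200. Δ = (V_up−V_dn)/(S_up−S_dn) = (53.2621−0.0000)/(128.7936−86.5332) = 1.2603. V = [p*·53.2621 + (1−p*)·0.0000]/1.09 = 26.7590. B = V − Δ·S = -100.0555.
(1,1): S=149.7600. Δ = (V_up−V_dn)/(S_up−S_dn) = (167.2721−53.2621)/(191.6928−128.7936) = 1.8126. V = [p*·167.2721 + (1−p*)·53.2621]/1.09 = 106.1433. B = V − Δ·S = -165.3091.
(0,0): S=117.0000. Δ = (V_up−V_dn)/(S_up−S_dn) = (106.1433−26.7590)/(149.7600−100.6200) = 1.6155. V = [p*·106.1433 + (1−p*)·26.7590]/1.09 = 64.4324. B = V − Δ·S = -124.5776.
Root portfolio cost Δ·117+B reproduces V0=64.4324.

(0,0): Delta=1.6155 Bond=-124.5776
(1,0): Delta=1.2603 Bond=-100.0555
(1,1): Delta=1.8126 Bond=-165.3091
(2,0): Delta=0.0000 Bond=0.0000
(2,1): Delta=1.9598 Bond=-199.1540
(2,2): Delta=1.7308 Bond=-164.5185
(3,0): Delta=0.0000 Bond=0.0000
(3,1): Delta=0.0000 Bond=0.0000
(3,2): Delta=3.0476 Bond=-396.4030
(3,3): Delta=1.0000 Bond=0.0000
V0=64.4324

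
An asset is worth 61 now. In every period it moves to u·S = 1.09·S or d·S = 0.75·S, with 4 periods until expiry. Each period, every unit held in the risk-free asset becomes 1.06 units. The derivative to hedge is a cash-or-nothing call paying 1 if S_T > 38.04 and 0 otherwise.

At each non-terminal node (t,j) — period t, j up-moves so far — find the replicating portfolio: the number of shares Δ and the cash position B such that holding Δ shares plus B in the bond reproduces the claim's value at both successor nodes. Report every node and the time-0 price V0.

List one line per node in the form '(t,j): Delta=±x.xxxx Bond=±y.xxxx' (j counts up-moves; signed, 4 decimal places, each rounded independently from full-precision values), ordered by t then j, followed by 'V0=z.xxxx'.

Risk-neutral probability p* = (R−d)/(u−d) = (1.06−0.75)/(1.09−0.75) = 0.9118.
Terminal payoffs: V(4,0)=0.0000, V(4,1)=0.0000, V(4,2)=1.0000, V(4,3)=1.0000, V(4,4)=1.0000
Node (3,0) S=25.7344: V=(p*·0.0000+(1−p*)·0.0000)/1.06=0.0000; Δ=(0.0000−0.0000)/(28.0505−19.3008)=0.0000; B=V−Δ·S=0.0000
Node (3,1) S=37.4006: V=(p*·1.0000+(1−p*)·0.0000)/1.06=0.8602; Δ=(1.0000−0.0000)/(40.7667−28.0505)=0.0786; B=V−Δ·S=-2.0810
Node (3,2) S=54.3556: V=(p*·1.0000+(1−p*)·1.0000)/1.06=0.9434; Δ=(1.0000−1.0000)/(59.2476−40.7667)=0.0000; B=V−Δ·S=0.9434
Node (3,3) S=78.9968: V=(p*·1.0000+(1−p*)·1.0000)/1.06=0.9434; Δ=(1.0000−1.0000)/(86.1065−59.2476)=0.0000; B=V−Δ·S=0.9434
Node (2,0) S=34.3125: V=(p*·0.8602+(1−p*)·0.0000)/1.06=0.7399; Δ=(0.8602−0.0000)/(37.4006−25.7344)=0.0737; B=V−Δ·S=-1.7900
Node (2,1) S=49.8675: V=(p*·0.9434+(1−p*)·0.8602)/1.06=0.8831; Δ=(0.9434−0.8602)/(54.3556−37.4006)=0.0049; B=V−Δ·S=0.6382
Node (2,2) S=72.4741: V=(p*·0.9434+(1−p*)·0.9434)/1.06=0.8900; Δ=(0.9434−0.9434)/(78.9968−54.3556)=0.0000; B=V−Δ·S=0.8900
Node (1,0) S=45.7500: V=(p*·0.8831+(1−p*)·0.7399)/1.06=0.8212; Δ=(0.8831−0.7399)/(49.8675−34.3125)=0.0092; B=V−Δ·S=0.4000
Node (1,1) S=66.4900: V=(p*·0.8900+(1−p*)·0.8831)/1.06=0.8390; Δ=(0.8900−0.8831)/(72.4741−49.8675)=0.0003; B=V−Δ·S=0.8187
Node (0,0) S=61.0000: V=(p*·0.8390+(1−p*)·0.8212)/1.06=0.7901; Δ=(0.8390−0.8212)/(66.4900−45.7500)=0.0009; B=V−Δ·S=0.7375
The time-0 hedge costs 0.7901, which is the no-arbitrage price.

(0,0): Delta=0.0009 Bond=0.7375
(1,0): Delta=0.0092 Bond=0.4000
(1,1): Delta=0.0003 Bond=0.8187
(2,0): Delta=0.0737 Bond=-1.7900
(2,1): Delta=0.0049 Bond=0.6382
(2,2): Delta=0.0000 Bond=0.8900
(3,0): Delta=0.0000 Bond=0.0000
(3,1): Delta=0.0786 Bond=-2.0810
(3,2): Delta=0.0000 Bond=0.9434
(3,3): Delta=0.0000 Bond=0.9434
V0=0.7901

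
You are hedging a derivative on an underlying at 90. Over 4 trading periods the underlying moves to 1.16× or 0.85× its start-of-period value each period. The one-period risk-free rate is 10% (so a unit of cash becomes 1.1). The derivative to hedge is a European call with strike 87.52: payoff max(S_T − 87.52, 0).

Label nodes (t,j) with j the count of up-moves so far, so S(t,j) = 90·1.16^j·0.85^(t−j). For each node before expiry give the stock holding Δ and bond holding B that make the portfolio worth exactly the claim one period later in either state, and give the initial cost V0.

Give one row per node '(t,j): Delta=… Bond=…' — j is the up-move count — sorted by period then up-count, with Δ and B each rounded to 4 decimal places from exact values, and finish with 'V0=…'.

The replicating-portfolio and risk-neutral prices coincide; use p* = (1.1−0.85)/(1.16−0.85) = 0.8065 for the latter.
Terminal values V(4,·): V(4,0)=0.0000, V(4,1)=0.0000, V(4,2)=0.0000, V(4,3)=31.8885, V(4,4)=75.4375
  t=3,j=0: stock 55.2712 → up 64.1146 (V=0.0000), down 46.9806 (V=0.0000). Price 0.0000; hedge Δ=0.0000, bond B=0.0000.
  t=3,j=1: stock 75.4290 → up 87.4976 (V=0.0000), down 64.1146 (V=0.0000). Price 0.0000; hedge Δ=0.0000, bond B=0.0000.
  t=3,j=2: stock 102.9384 → up 119.4085 (V=31.8885), down 87.4976 (V=0.0000). Price 23.3787; hedge Δ=0.9993, bond B=-79.4876.
  t=3,j=3: stock 140.4806 → up 162.9575 (V=75.4375), down 119.4085 (V=31.8885). Price 60.9170; hedge Δ=1.0000, bond B=-79.5636.
  t=2,j=0: stock 65.0250 → up 75.4290 (V=0.0000), down 55.2712 (V=0.0000). Price 0.0000; hedge Δ=0.0000, bond B=0.0000.
  t=2,j=1: stock 88.7400 → up 102.9384 (V=23.3787), down 75.4290 (V=0.0000). Price 17.1398; hedge Δ=0.8498, bond B=-58.2753.
  t=2,j=2: stock 121.1040 → up 140.4806 (V=60.9170), down 102.9384 (V=23.3787). Price 48.7741; hedge Δ=0.9999, bond B=-72.3172.
  t=1,j=0: stock 76.5000 → up 88.7400 (V=17.1398), down 65.0250 (V=0.0000). Price 12.5658; hedge Δ=0.7227, bond B=-42.7239.
  t=1,j=1: stock 104.4000 → up 121.1040 (V=48.7741), down 88.7400 (V=17.1398). Price 38.7739; hedge Δ=0.9775, bond B=-63.2722.
  t=0,j=0: stock 90.0000 → up 104.4000 (V=38.7739), down 76.5000 (V=12.5658). Price 30.6376; hedge Δ=0.9394, bond B=-53.9046.
The time-0 hedge costs 30.6376, which is the no-arbitrage price.

(0,0): Delta=0.9394 Bond=-53.9046
(1,0): Delta=0.7227 Bond=-42.7239
(1,1): Delta=0.9775 Bond=-63.2722
(2,0): Delta=0.0000 Bond=0.0000
(2,1): Delta=0.8498 Bond=-58.2753
(2,2): Delta=0.9999 Bond=-72.3172
(3,0): Delta=0.0000 Bond=0.0000
(3,1): Delta=0.0000 Bond=0.0000
(3,2): Delta=0.9993 Bond=-79.4876
(3,3): Delta=1.0000 Bond=-79.5636
V0=30.6376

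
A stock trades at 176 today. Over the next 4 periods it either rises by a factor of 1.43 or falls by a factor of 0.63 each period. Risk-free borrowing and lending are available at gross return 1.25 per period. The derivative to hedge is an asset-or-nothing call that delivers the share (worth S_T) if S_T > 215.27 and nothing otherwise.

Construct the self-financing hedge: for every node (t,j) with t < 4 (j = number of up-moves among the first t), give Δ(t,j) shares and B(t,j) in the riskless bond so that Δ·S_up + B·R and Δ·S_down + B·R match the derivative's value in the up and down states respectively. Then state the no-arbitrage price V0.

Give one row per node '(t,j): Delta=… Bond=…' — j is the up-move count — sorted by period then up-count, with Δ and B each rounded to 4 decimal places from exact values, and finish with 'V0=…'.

No-arbitrage ⇒ martingale measure with p* = (R−d)/(u−d) = 0.7750.
At expiry t=4: V(4,0)=0.0000, V(4,1)=0.0000, V(4,2)=0.0000, V(4,3)=324.2361, V(4,4)=735.9644
(3,0): S=44.0083. Δ = (V_up−V_dn)/(S_up−S_dn) = (0.0000−0.0000)/(62.9318−27.7252) = 0.0000. V = [p*·0.0000 + (1−p*)·0.0000]/1.25 = 0.0000. B = V − Δ·S = 0.0000.
(3,1): S=99.8918. Δ = (V_up−V_dn)/(S_up−S_dn) = (0.0000−0.0000)/(142.8453−62.9318) = 0.0000. V = [p*·0.0000 + (1−p*)·0.0000]/1.25 = 0.0000. B = V − Δ·S = 0.0000.
(3,2): S=226.7385. Δ = (V_up−V_dn)/(S_up−S_dn) = (324.2361−0.0000)/(324.2361−142.8453) = 1.7875. V = [p*·324.2361 + (1−p*)·0.0000]/1.25 = 201.0264. B = V − Δ·S = -204.2687.
(3,3): S=514.6604. Δ = (V_up−V_dn)/(S_up−S_dn) = (735.9644−324.2361)/(735.9644−324.2361) = 1.0000. V = [p*·735.9644 + (1−p*)·324.2361]/1.25 = 514.6604. B = V − Δ·S = 0.0000.
(2,0): S=69.8544. Δ = (V_up−V_dn)/(S_up−S_dn) = (0.0000−0.0000)/(99.8918−44.0083) = 0.0000. V = [p*·0.0000 + (1−p*)·0.0000]/1.25 = 0.0000. B = V − Δ·S = 0.0000.
(2,1): S=158.5584. Δ = (V_up−V_dn)/(S_up−S_dn) = (201.0264−0.0000)/(226.7385−99.8918) = 1.5848. V = [p*·201.0264 + (1−p*)·0.0000]/1.25 = 124.6363. B = V − Δ·S = -126.6466.
(2,2): S=359.9024. Δ = (V_up−V_dn)/(S_up−S_dn) = (514.6604−201.0264)/(514.6604−226.7385) = 1.0893. V = [p*·514.6604 + (1−p*)·201.0264]/1.25 = 355.2742. B = V − Δ·S = -36.7684.
(1,0): S=110.8800. Δ = (V_up−V_dn)/(S_up−S_dn) = (124.6363−0.0000)/(158.5584−69.8544) = 1.4051. V = [p*·124.6363 + (1−p*)·0.0000]/1.25 = 77.2745. B = V − Δ·S = -78.5209.
(1,1): S=251.6800. Δ = (V_up−V_dn)/(S_up−S_dn) = (355.2742−124.6363)/(359.9024−158.5584) = 1.1455. V = [p*·355.2742 + (1−p*)·124.6363]/1.25 = 242.7046. B = V − Δ·S = -45.5928.
(0,0): S=176.0000. Δ = (V_up−V_dn)/(S_up−S_dn) = (242.7046−77.2745)/(251.6800−110.8800) = 1.1749. V = [p*·242.7046 + (1−p*)·77.2745]/1.25 = 164.3862. B = V − Δ·S = -42.4013.
The time-0 hedge costs 164.3862, which is the no-arbitrage price.

(0,0): Delta=1.1749 Bond=-42.4013
(1,0): Delta=1.4051 Bond=-78.5209
(1,1): Delta=1.1455 Bond=-45.5928
(2,0): Delta=0.0000 Bond=0.0000
(2,1): Delta=1.5848 Bond=-126.6466
(2,2): Delta=1.0893 Bond=-36.7684
(3,0): Delta=0.0000 Bond=0.0000
(3,1): Delta=0.0000 Bond=0.0000
(3,2): Delta=1.7875 Bond=-204.2687
(3,3): Delta=1.0000 Bond=0.0000
V0=164.3862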